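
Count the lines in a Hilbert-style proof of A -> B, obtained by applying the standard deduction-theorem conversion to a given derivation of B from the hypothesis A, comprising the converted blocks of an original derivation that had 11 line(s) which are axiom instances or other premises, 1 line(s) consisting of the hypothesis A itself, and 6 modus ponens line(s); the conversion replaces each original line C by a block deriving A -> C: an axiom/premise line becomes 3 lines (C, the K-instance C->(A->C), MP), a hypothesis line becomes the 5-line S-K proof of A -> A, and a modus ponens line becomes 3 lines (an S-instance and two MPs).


Deduction-theorem conversion, block by block:
- 11 axiom/premise lines -> 3 lines each = 33
- 1 hypothesis lines -> 5 lines each (identity proof A->A) = 5
- 6 MP lines -> 3 lines each (S-instance, MP, MP) = 18
Total = 33 + 5 + 18 = 56 lines.

56


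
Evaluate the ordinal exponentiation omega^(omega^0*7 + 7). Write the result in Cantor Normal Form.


omega^(omega^0*7 + 7):
omega^0 = 1, so the exponent is 7 + 7 = 14 (finite ordinal addition).
Result = omega^14, already a single CNF term.

omega^14


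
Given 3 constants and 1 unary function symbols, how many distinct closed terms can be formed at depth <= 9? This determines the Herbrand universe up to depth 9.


Herbrand terms by depth:
Depth 0: 3 constants
Depth 1: 3 new terms (running total: 6)
Depth 2: 3 new terms (running total: 9)
Depth 3: 3 new terms (running total: 12)
Depth 4: 3 new terms (running total: 15)
Depth 5: 3 new terms (running total: 18)
Depth 6: 3 new terms (running total: 21)
Depth 7: 3 new terms (running total: 24)
Depth 8: 3 new terms (running total: 27)
Depth 9: 3 new terms (running total: 30)
Total distinct ground terms = 30

30


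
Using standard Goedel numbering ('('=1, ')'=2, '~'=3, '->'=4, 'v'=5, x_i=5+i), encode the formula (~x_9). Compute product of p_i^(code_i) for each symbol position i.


Formula: (~x_9)
Symbol codes: [1, 3, 14, 2]
Primes: [2, 3, 5, 7]
p_1^1 = 2^1 = 2
p_2^3 = 3^3 = 27
p_3^14 = 5^14 = 6103515625
p_4^2 = 7^2 = 49
Product = 16149902343750

16149902343750


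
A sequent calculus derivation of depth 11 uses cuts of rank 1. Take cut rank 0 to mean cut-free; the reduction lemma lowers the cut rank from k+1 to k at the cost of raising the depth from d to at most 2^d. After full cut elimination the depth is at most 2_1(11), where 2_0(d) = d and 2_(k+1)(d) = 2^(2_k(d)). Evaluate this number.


Each rank reduction sends depth d to at most 2^d; cut rank r needs r reductions.
2_0(11) = 11
2_1(11) = 2^11 = 2048
Cut-free depth bound = 2048

2048


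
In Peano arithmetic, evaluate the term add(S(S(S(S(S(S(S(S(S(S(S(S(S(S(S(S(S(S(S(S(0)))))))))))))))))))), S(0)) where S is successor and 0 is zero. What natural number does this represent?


add(S^20(0), S^1(0)):
S^20(0) = 20
S^1(0) = 1
20 + 1 = 21

21


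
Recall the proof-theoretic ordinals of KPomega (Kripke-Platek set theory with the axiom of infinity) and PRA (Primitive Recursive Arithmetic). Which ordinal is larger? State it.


Proof-theoretic ordinal of KPomega (Kripke-Platek set theory with the axiom of infinity): psi_0(epsilon_{Omega+1})
Proof-theoretic ordinal of PRA (Primitive Recursive Arithmetic): omega^omega
Comparing: omega^omega < psi_0(epsilon_{Omega+1}).
The larger ordinal is psi_0(epsilon_{Omega+1}) (from KPomega (Kripke-Platek set theory with the axiom of infinity)).

psi_0(epsilon_{Omega+1})


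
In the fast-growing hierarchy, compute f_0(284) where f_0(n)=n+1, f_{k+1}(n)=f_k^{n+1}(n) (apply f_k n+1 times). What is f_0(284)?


f_0(284) = 284 + 1 = 285

285


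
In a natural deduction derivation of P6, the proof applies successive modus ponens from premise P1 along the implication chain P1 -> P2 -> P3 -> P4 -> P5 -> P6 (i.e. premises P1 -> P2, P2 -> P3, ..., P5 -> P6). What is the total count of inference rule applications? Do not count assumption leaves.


We have a chain: P1 -> P2 -> P3 -> P4 -> P5 -> P6.
Each modus ponens application produces the next variable.
The chain has 6 propositions, so 6-1 = 5 modus ponens steps.
Total inference nodes = 5

5


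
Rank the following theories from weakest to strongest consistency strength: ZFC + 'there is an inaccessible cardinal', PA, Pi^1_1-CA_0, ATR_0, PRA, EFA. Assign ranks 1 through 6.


Ordering by consistency strength:
1. EFA
2. PRA
3. PA
4. ATR_0
5. Pi^1_1-CA_0
6. ZFC + 'there is an inaccessible cardinal'


ZFC + 'there is an inaccessible cardinal'=6, PA=3, Pi^1_1-CA_0=5, ATR_0=4, PRA=2, EFA=1


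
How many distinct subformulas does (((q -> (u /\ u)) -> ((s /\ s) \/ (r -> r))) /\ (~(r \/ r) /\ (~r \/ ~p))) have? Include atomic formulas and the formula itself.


Formula: (((q -> (u /\ u)) -> ((s /\ s) \/ (r -> r))) /\ (~(r \/ r) /\ (~r \/ ~p)))
Subformulas found:
  1. r
  2. q
  3. u
  4. s
  5. p
  6. ~p
  7. ~r
  8. (u /\ u)
  9. (s /\ s)
  10. (r -> r)
  11. (r \/ r)
  12. ~(r \/ r)
  13. (~r \/ ~p)
  14. (q -> (u /\ u))
  15. ((s /\ s) \/ (r -> r))
  16. (~(r \/ r) /\ (~r \/ ~p))
  17. ((q -> (u /\ u)) -> ((s /\ s) \/ (r -> r)))
  18. (((q -> (u /\ u)) -> ((s /\ s) \/ (r -> r))) /\ (~(r \/ r) /\ (~r \/ ~p)))
Total distinct subformulas = 18

18


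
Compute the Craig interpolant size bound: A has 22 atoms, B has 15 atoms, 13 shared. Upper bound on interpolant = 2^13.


Shared atoms = 13
Craig interpolant size bound = 2^13
= 8192

8192


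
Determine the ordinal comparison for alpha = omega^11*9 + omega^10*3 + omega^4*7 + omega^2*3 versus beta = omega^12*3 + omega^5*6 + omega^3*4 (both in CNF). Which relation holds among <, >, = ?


Compare term by term from highest exponent:
alpha = omega^11*9 + omega^10*3 + omega^4*7 + omega^2*3
beta = omega^12*3 + omega^5*6 + omega^3*4
Term 1: alpha has omega^11*9, beta has omega^12*3
Term 2: alpha has omega^10*3, beta has omega^5*6
Term 3: alpha has omega^4*7, beta has omega^3*4
Term 4: alpha has omega^2*3, beta has omega^0*0
Result: alpha < beta

alpha < beta


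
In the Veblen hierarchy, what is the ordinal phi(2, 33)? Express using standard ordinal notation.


phi(2, 33):
phi(2, beta) = zeta_beta (the beta-th zeta number, fixed point of epsilon).
phi(2, 33) = zeta_33

zeta_33


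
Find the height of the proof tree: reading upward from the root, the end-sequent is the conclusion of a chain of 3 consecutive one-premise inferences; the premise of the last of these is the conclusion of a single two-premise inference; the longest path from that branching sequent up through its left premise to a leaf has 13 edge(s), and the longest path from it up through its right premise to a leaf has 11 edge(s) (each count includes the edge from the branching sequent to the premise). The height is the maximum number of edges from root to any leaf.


Longest path through the left premise: 13 edges (measured from the branching sequent)
Longest path through the right premise: 11 edges
Height of the subtree rooted at the branching sequent: max(13, 11) = 13
The branching sequent sits 3 edges above the root (the chain of one-premise inferences), so height = 13 + 3 = 16

16


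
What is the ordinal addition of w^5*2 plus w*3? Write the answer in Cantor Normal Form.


Ordinal addition w^5*2 + w*3:
Leading exponent of alpha (5) > leading exponent of beta (1).
Since alpha's term has higher exponent than beta's leading term,
the sum is simply alpha followed by beta.
Result = w^5*2 + w*3

w^5*2 + w*3


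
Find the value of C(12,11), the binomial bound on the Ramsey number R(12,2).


R(12,2) <= C(12+2-2, 12-1) = C(12, 11)
C(12, 11) = 12! / (11! * 1!)
= 12

12


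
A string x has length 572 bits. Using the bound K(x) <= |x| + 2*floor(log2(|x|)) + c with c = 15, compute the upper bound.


floor(log2(572)) = 9
2 * 9 = 18
K(x) <= 572 + 18 + 15 = 605

605


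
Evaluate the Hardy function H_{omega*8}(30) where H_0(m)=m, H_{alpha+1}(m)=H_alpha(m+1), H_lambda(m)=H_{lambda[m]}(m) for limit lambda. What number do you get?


H_{omega*8}(30):
For the Hardy hierarchy, H_{omega*k}(n) = 2^k * n.
2^8 = 256.
256 * 30 = 7680

7680


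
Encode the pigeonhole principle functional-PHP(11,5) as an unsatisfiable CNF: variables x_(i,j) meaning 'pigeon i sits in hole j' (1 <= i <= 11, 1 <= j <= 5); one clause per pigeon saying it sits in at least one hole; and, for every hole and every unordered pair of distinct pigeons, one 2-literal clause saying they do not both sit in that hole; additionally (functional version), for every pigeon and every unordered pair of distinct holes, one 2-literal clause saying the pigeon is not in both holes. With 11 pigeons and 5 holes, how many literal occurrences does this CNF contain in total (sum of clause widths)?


functional-PHP(11,5): 11 pigeons, 5 holes, 11*5 = 55 variables.
- pigeon clauses: one per pigeon -> 11 clauses of width 5 -> 55 literals
- hole clauses: 5 holes * C(11,2) = 5 * 55 -> 275 clauses of width 2 -> 550 literals
- functional clauses: 11 pigeons * C(5,2) = 11 * 10 -> 110 clauses of width 2 -> 220 literals
Total literal occurrences = 55 + 550 + 220 = 825

825


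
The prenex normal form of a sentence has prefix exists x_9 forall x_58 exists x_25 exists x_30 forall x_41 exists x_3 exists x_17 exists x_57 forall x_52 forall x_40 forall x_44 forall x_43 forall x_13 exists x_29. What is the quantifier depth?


Quantifier prefix has 14 quantifier symbols.
Quantifier depth = 14

14


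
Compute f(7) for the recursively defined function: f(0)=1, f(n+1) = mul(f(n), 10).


f(0) = 1
f(1) = mul(f(0), 10) = mul(1, 10) = 10
f(2) = mul(f(1), 10) = mul(10, 10) = 100
f(3) = mul(f(2), 10) = mul(100, 10) = 1000
f(4) = mul(f(3), 10) = mul(1000, 10) = 10000
f(5) = mul(f(4), 10) = mul(10000, 10) = 100000
f(6) = mul(f(5), 10) = mul(100000, 10) = 1000000
f(7) = mul(f(6), 10) = mul(1000000, 10) = 10000000


10000000


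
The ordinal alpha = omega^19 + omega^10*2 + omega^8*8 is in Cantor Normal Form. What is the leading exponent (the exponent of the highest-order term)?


CNF: omega^19 + omega^10*2 + omega^8*8
The leading term is omega^19, which has exponent 19.

19


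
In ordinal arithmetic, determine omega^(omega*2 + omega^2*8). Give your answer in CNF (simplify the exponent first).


omega^(omega*2 + omega^2*8):
In ordinal addition a term is absorbed by a following term of strictly larger exponent: 1 < 2, so omega*2 + omega^2*8 = omega^2*8.
omega raised to a CNF ordinal is a single CNF term: Result = omega^(omega^2*8)

omega^(omega^2*8)


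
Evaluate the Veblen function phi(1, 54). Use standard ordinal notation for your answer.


phi(1, 54):
phi(1, beta) = epsilon_beta (the beta-th epsilon number).
phi(1, 54) = epsilon_54

epsilon_54


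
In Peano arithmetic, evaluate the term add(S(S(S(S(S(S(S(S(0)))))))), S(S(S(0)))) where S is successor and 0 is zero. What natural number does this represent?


add(S^8(0), S^3(0)):
S^8(0) = 8
S^3(0) = 3
8 + 3 = 11

11


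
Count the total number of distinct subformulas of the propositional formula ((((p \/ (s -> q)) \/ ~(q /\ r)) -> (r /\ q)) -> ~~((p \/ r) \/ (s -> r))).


Formula: ((((p \/ (s -> q)) \/ ~(q /\ r)) -> (r /\ q)) -> ~~((p \/ r) \/ (s -> r)))
Subformulas found:
  1. r
  2. q
  3. s
  4. p
  5. (s -> r)
  6. (q /\ r)
  7. (r /\ q)
  8. (s -> q)
  9. (p \/ r)
  10. ~(q /\ r)
  11. (p \/ (s -> q))
  12. ((p \/ r) \/ (s -> r))
  13. ~((p \/ r) \/ (s -> r))
  14. ~~((p \/ r) \/ (s -> r))
  15. ((p \/ (s -> q)) \/ ~(q /\ r))
  16. (((p \/ (s -> q)) \/ ~(q /\ r)) -> (r /\ q))
  17. ((((p \/ (s -> q)) \/ ~(q /\ r)) -> (r /\ q)) -> ~~((p \/ r) \/ (s -> r)))
Total distinct subformulas = 17

17


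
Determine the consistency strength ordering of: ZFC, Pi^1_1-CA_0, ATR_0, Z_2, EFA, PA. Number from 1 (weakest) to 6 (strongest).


Ordering by consistency strength:
1. EFA
2. PA
3. ATR_0
4. Pi^1_1-CA_0
5. Z_2
6. ZFC


ZFC=6, Pi^1_1-CA_0=4, ATR_0=3, Z_2=5, EFA=1, PA=2


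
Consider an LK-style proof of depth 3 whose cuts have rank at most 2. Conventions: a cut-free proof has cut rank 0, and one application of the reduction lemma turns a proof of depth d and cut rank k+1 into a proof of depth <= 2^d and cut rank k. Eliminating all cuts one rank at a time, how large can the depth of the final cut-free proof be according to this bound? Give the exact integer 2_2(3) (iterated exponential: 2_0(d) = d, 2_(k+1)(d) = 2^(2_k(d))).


Each rank reduction sends depth d to at most 2^d; cut rank r needs r reductions.
2_0(3) = 3
2_1(3) = 2^3 = 8
2_2(3) = 2^8 = 256
Cut-free depth bound = 256

256


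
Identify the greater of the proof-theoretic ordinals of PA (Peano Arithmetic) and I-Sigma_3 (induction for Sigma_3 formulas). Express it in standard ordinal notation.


Proof-theoretic ordinal of PA (Peano Arithmetic): epsilon_0
Proof-theoretic ordinal of I-Sigma_3 (induction for Sigma_3 formulas): omega^(omega^(omega^omega))
Comparing: omega^(omega^(omega^omega)) < epsilon_0.
The larger ordinal is epsilon_0 (from PA (Peano Arithmetic)).

epsilon_0


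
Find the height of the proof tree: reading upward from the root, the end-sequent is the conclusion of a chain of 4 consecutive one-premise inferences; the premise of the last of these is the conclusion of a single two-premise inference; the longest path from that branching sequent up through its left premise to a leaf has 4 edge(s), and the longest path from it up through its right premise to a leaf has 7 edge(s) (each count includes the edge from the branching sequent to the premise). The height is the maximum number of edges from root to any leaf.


Longest path through the left premise: 4 edges (measured from the branching sequent)
Longest path through the right premise: 7 edges
Height of the subtree rooted at the branching sequent: max(4, 7) = 7
The branching sequent sits 4 edges above the root (the chain of one-premise inferences), so height = 7 + 4 = 11

11


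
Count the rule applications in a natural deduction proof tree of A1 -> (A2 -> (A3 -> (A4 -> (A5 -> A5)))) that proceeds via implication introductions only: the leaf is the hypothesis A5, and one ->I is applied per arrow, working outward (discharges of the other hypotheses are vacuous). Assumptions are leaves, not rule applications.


The formula has 5 arrows (->); its innermost consequent A5 is one of the antecedents,
so the proof starts from the hypothesis leaf A5 (not a rule application) and closes one arrow per ->I.
Building A1 -> (A2 -> (A3 -> (A4 -> (A5 -> A5)))) therefore takes 5 nested implication introductions.
Total inference nodes = 5

5


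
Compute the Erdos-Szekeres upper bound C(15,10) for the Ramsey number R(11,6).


R(11,6) <= C(11+6-2, 11-1) = C(15, 10)
C(15, 10) = 15! / (10! * 5!)
= 3003

3003


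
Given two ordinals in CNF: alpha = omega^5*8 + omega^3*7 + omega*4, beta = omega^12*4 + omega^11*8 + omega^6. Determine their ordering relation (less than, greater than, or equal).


Compare term by term from highest exponent:
alpha = omega^5*8 + omega^3*7 + omega*4
beta = omega^12*4 + omega^11*8 + omega^6
Term 1: alpha has omega^5*8, beta has omega^12*4
Term 2: alpha has omega^3*7, beta has omega^11*8
Term 3: alpha has omega^1*4, beta has omega^6*1
Result: alpha < beta

alpha < beta


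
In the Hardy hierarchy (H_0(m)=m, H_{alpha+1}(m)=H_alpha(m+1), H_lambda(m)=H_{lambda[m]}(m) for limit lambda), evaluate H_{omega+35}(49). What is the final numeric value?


H_{omega+35}(49):
Unwind the 35 successor steps: H_{omega+35}(49) = H_omega(49+35) = H_omega(84).
H_omega(m) = H_m(m) = m + m = 2m.
Result = 2 * 84 = 168

168


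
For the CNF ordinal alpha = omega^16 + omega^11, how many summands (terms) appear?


CNF: omega^16 + omega^11
Count the summands separated by '+':
  term 1: omega^16
  term 2: omega^11
Total terms = 2

2


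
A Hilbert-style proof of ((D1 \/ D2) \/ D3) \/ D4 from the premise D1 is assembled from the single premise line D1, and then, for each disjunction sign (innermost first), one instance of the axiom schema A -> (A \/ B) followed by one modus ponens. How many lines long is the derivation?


Building the left-nested 4-ary disjunction from D1:
- 1 premise line (D1)
- 4 disjuncts means 3 disjunction signs; each needs 1 axiom instance + 1 MP = 2 lines: 2 * 3 = 6
Total = 1 + 6 = 7 lines.

7


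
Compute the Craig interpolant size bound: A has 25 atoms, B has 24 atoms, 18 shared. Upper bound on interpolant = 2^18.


Shared atoms = 18
Craig interpolant size bound = 2^18
= 262144

262144


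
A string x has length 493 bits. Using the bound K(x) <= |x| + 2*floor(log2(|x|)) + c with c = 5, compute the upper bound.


floor(log2(493)) = 8
2 * 8 = 16
K(x) <= 493 + 16 + 5 = 514

514


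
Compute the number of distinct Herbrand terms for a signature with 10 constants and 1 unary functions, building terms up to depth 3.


Herbrand terms by depth:
Depth 0: 10 constants
Depth 1: 10 new terms (running total: 20)
Depth 2: 10 new terms (running total: 30)
Depth 3: 10 new terms (running total: 40)
Total distinct ground terms = 40

40


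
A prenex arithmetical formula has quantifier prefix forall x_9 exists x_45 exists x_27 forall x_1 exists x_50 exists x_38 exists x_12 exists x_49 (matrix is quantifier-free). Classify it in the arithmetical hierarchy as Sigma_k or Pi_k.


Leading quantifier is forall, so the class is Pi.
Number of quantifier blocks = alternations + 1 = 3 + 1 = 4.
Classification: Pi_4

Pi_4


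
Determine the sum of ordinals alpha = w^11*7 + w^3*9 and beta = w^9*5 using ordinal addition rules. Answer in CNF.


Ordinal addition (w^11*7 + w^3*9) + w^9*5:
alpha's leading term has exponent 11 > beta's exponent 9, so it survives.
alpha's tail term has exponent 3 < beta's exponent 9, so it is absorbed by beta.
In ordinal addition, any term followed by a strictly larger-exponent term is absorbed.
Result = w^11*7 + w^9*5

w^11*7 + w^9*5


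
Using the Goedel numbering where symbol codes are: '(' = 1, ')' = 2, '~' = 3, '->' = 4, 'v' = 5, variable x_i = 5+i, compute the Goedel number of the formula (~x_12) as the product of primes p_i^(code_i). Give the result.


Formula: (~x_12)
Symbol codes: [1, 3, 17, 2]
Primes: [2, 3, 5, 7]
p_1^1 = 2^1 = 2
p_2^3 = 3^3 = 27
p_3^17 = 5^17 = 762939453125
p_4^2 = 7^2 = 49
Product = 2018737792968750

2018737792968750


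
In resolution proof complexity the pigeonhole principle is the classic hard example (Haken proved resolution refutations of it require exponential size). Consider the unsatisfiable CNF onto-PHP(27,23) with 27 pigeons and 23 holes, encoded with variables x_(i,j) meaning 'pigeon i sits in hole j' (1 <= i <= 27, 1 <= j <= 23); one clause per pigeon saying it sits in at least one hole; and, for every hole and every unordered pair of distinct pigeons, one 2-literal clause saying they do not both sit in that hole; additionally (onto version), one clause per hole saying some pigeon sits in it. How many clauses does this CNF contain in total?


onto-PHP(27,23): 27 pigeons, 23 holes, 27*23 = 621 variables.
- pigeon clauses: one per pigeon -> 27 clauses
- hole clauses: 23 holes * C(27,2) = 23 * 351 -> 8073 clauses
- onto clauses: one per hole -> 23 clauses
Total clauses = 27 + 8073 + 23 = 8123

8123


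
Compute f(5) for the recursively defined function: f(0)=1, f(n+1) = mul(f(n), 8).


f(0) = 1
f(1) = mul(f(0), 8) = mul(1, 8) = 8
f(2) = mul(f(1), 8) = mul(8, 8) = 64
f(3) = mul(f(2), 8) = mul(64, 8) = 512
f(4) = mul(f(3), 8) = mul(512, 8) = 4096
f(5) = mul(f(4), 8) = mul(4096, 8) = 32768


32768


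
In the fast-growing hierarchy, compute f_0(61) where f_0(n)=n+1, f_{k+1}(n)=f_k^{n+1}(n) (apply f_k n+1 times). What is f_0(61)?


f_0(61) = 61 + 1 = 62

62


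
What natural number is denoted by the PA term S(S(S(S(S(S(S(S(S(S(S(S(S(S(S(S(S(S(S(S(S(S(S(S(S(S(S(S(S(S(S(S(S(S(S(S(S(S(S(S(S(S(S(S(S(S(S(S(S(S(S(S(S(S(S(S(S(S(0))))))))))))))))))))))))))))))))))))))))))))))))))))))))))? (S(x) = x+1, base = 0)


Counting successors applied to 0:
58 applications of S to 0 = 58

58


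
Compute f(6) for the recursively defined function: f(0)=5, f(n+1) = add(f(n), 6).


f(0) = 5
f(1) = add(f(0), 6) = add(5, 6) = 11
f(2) = add(f(1), 6) = add(11, 6) = 17
f(3) = add(f(2), 6) = add(17, 6) = 23
f(4) = add(f(3), 6) = add(23, 6) = 29
f(5) = add(f(4), 6) = add(29, 6) = 35
f(6) = add(f(5), 6) = add(35, 6) = 41


41


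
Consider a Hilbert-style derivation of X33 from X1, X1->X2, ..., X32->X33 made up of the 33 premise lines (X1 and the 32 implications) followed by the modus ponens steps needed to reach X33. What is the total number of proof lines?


We have 33 premise lines: X1 and 32 implications.
Each implication is detached once by MP, giving 32 MP lines.
33 premise lines + 32 MP lines = 65 total lines.

65


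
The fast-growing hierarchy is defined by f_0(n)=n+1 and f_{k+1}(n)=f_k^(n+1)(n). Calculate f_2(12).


f_2(12) = f_1^13(12)
f_1(m) = 2m + 1.
Iterating: f_1^k(n) = 2^k*(n+1) - 1.
f_2(12) = 2^13*(12+1) - 1 = 8192*13 - 1 = 106495

106495


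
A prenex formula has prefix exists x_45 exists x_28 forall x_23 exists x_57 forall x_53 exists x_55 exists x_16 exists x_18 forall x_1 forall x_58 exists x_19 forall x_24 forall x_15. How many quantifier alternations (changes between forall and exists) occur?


Walk the prefix and count type changes:
  position 1: exists -> exists
  position 2: exists -> forall <-- alternation
  position 3: forall -> exists <-- alternation
  position 4: exists -> forall <-- alternation
  position 5: forall -> exists <-- alternation
  position 6: exists -> exists
  position 7: exists -> exists
  position 8: exists -> forall <-- alternation
  position 9: forall -> forall
  position 10: forall -> exists <-- alternation
  position 11: exists -> forall <-- alternation
  position 12: forall -> forall
Total alternations = 7

7


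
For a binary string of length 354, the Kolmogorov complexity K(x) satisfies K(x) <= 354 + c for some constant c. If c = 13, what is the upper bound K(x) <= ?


K(x) <= |x| + c = 354 + 13 = 367

367


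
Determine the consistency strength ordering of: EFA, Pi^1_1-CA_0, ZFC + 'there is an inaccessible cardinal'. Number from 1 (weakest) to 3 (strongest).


Ordering by consistency strength:
1. EFA
2. Pi^1_1-CA_0
3. ZFC + 'there is an inaccessible cardinal'


EFA=1, Pi^1_1-CA_0=2, ZFC + 'there is an inaccessible cardinal'=3


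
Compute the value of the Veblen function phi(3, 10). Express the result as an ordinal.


phi(3, 10):
phi(3, beta) = eta_beta (the beta-th eta number, fixed point of zeta).
phi(3, 10) = eta_10

eta_10


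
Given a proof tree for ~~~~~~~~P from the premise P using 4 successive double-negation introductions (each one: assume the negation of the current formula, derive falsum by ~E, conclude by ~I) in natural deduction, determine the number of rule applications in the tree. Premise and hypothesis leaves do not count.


Each double-negation introduction (from C infer ~~C) uses 2 inference nodes: one ~E (C and ~C give falsum) and one ~I (discharge ~C).
4 double negations = 4 * 2 = 8 inference nodes.

8


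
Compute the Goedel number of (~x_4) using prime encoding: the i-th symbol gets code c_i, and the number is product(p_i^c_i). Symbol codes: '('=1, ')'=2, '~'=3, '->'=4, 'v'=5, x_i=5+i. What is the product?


Formula: (~x_4)
Symbol codes: [1, 3, 9, 2]
Primes: [2, 3, 5, 7]
p_1^1 = 2^1 = 2
p_2^3 = 3^3 = 27
p_3^9 = 5^9 = 1953125
p_4^2 = 7^2 = 49
Product = 5167968750

5167968750


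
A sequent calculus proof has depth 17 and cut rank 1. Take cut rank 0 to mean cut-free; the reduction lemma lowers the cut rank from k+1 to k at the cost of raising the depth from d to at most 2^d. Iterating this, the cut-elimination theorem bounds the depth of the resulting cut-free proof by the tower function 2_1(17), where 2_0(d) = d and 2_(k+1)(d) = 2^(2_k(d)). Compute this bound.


Each rank reduction sends depth d to at most 2^d; cut rank r needs r reductions.
2_0(17) = 17
2_1(17) = 2^17 = 131072
Cut-free depth bound = 131072

131072


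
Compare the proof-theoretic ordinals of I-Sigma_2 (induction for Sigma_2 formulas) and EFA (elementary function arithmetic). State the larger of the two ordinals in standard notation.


Proof-theoretic ordinal of I-Sigma_2 (induction for Sigma_2 formulas): omega^(omega^omega)
Proof-theoretic ordinal of EFA (elementary function arithmetic): omega^3
Comparing: omega^3 < omega^(omega^omega).
The larger ordinal is omega^(omega^omega) (from I-Sigma_2 (induction for Sigma_2 formulas)).

omega^(omega^omega)


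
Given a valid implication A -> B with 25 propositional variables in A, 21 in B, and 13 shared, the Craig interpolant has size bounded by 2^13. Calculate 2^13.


Shared atoms = 13
Craig interpolant size bound = 2^13
= 8192

8192


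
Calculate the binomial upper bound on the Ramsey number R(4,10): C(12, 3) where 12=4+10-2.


R(4,10) <= C(4+10-2, 4-1) = C(12, 3)
C(12, 3) = 12! / (3! * 9!)
= 220

220


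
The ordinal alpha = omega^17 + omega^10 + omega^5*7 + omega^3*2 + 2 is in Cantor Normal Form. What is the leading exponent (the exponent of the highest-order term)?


CNF: omega^17 + omega^10 + omega^5*7 + omega^3*2 + 2
The leading term is omega^17, which has exponent 17.

17


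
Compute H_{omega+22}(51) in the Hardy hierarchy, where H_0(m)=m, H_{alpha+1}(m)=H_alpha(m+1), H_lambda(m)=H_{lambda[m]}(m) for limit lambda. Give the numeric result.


H_{omega+22}(51):
Unwind the 22 successor steps: H_{omega+22}(51) = H_omega(51+22) = H_omega(73).
H_omega(m) = H_m(m) = m + m = 2m.
Result = 2 * 73 = 146

146


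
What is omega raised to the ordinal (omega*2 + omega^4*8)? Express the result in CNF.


omega^(omega*2 + omega^4*8):
In ordinal addition a term is absorbed by a following term of strictly larger exponent: 1 < 4, so omega*2 + omega^4*8 = omega^4*8.
omega raised to a CNF ordinal is a single CNF term: Result = omega^(omega^4*8)

omega^(omega^4*8)


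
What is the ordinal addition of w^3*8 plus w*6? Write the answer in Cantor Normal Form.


Ordinal addition w^3*8 + w*6:
Leading exponent of alpha (3) > leading exponent of beta (1).
Since alpha's term has higher exponent than beta's leading term,
the sum is simply alpha followed by beta.
Result = w^3*8 + w*6

w^3*8 + w*6


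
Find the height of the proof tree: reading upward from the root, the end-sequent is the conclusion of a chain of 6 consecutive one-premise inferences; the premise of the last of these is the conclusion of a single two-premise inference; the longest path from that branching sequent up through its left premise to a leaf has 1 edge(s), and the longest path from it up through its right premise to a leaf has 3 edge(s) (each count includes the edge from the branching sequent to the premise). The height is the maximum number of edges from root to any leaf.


Longest path through the left premise: 1 edges (measured from the branching sequent)
Longest path through the right premise: 3 edges
Height of the subtree rooted at the branching sequent: max(1, 3) = 3
The branching sequent sits 6 edges above the root (the chain of one-premise inferences), so height = 3 + 6 = 9

9


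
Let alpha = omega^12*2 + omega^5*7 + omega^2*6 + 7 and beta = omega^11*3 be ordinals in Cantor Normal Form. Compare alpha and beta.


Compare term by term from highest exponent:
alpha = omega^12*2 + omega^5*7 + omega^2*6 + 7
beta = omega^11*3
Term 1: alpha has omega^12*2, beta has omega^11*3
Term 2: alpha has omega^5*7, beta has omega^0*0
Term 3: alpha has omega^2*6, beta has omega^0*0
Term 4: alpha has omega^0*7, beta has omega^0*0
Result: alpha > beta

alpha > beta


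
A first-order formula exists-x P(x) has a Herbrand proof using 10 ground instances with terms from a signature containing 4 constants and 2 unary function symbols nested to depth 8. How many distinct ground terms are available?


Herbrand terms by depth:
Depth 0: 4 constants
Depth 1: 8 new terms (running total: 12)
Depth 2: 16 new terms (running total: 28)
Depth 3: 32 new terms (running total: 60)
Depth 4: 64 new terms (running total: 124)
Depth 5: 128 new terms (running total: 252)
Depth 6: 256 new terms (running total: 508)
Depth 7: 512 new terms (running total: 1020)
Depth 8: 1024 new terms (running total: 2044)
Total distinct ground terms = 2044

2044


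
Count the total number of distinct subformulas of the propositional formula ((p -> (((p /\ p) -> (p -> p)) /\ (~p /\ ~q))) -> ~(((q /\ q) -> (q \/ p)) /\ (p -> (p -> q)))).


Formula: ((p -> (((p /\ p) -> (p -> p)) /\ (~p /\ ~q))) -> ~(((q /\ q) -> (q \/ p)) /\ (p -> (p -> q))))
Subformulas found:
  1. q
  2. p
  3. ~p
  4. ~q
  5. (q \/ p)
  6. (q /\ q)
  7. (p -> p)
  8. (p /\ p)
  9. (p -> q)
  10. (~p /\ ~q)
  11. (p -> (p -> q))
  12. ((q /\ q) -> (q \/ p))
  13. ((p /\ p) -> (p -> p))
  14. (((p /\ p) -> (p -> p)) /\ (~p /\ ~q))
  15. (((q /\ q) -> (q \/ p)) /\ (p -> (p -> q)))
  16. ~(((q /\ q) -> (q \/ p)) /\ (p -> (p -> q)))
  17. (p -> (((p /\ p) -> (p -> p)) /\ (~p /\ ~q)))
  18. ((p -> (((p /\ p) -> (p -> p)) /\ (~p /\ ~q))) -> ~(((q /\ q) -> (q \/ p)) /\ (p -> (p -> q))))
Total distinct subformulas = 18

18


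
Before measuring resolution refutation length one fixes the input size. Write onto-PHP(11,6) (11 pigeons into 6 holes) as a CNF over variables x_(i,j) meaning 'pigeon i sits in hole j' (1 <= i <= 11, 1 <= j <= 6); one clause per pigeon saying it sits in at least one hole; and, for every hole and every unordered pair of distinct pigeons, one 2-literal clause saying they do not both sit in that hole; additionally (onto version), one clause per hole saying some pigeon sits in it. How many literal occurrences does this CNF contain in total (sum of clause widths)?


onto-PHP(11,6): 11 pigeons, 6 holes, 11*6 = 66 variables.
- pigeon clauses: one per pigeon -> 11 clauses of width 6 -> 66 literals
- hole clauses: 6 holes * C(11,2) = 6 * 55 -> 330 clauses of width 2 -> 660 literals
- onto clauses: one per hole -> 6 clauses of width 11 -> 66 literals
Total literal occurrences = 66 + 660 + 66 = 792

792


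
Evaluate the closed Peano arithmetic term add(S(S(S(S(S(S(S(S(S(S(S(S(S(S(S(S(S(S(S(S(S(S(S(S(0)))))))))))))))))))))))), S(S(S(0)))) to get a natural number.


add(S^24(0), S^3(0)):
S^24(0) = 24
S^3(0) = 3
24 + 3 = 27

27


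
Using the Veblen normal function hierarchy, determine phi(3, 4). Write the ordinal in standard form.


phi(3, 4):
phi(3, beta) = eta_beta (the beta-th eta number, fixed point of zeta).
phi(3, 4) = eta_4

eta_4


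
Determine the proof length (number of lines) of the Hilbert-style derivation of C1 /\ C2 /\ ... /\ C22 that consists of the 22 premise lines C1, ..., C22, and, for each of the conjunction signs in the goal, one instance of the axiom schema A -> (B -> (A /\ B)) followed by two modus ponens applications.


Conjoining 22 premises:
- 22 premise lines
- the goal has 21 conjunction signs; each costs 1 axiom instance + 2 MP = 3 lines: 3 * 21 = 63
Total = 22 + 63 = 85 lines.

85


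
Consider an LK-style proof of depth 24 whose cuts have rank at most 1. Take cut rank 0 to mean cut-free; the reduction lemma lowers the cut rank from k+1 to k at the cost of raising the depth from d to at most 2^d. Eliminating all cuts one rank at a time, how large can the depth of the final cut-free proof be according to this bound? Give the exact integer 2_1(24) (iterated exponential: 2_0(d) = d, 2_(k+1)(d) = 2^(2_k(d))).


Each rank reduction sends depth d to at most 2^d; cut rank r needs r reductions.
2_0(24) = 24
2_1(24) = 2^24 = 16777216
Cut-free depth bound = 16777216

16777216


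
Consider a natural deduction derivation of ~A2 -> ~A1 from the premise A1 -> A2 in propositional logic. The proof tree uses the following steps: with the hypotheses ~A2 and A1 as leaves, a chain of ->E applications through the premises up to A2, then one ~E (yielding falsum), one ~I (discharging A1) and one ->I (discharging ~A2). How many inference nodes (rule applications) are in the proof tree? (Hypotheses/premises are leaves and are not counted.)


From hypothesis A1, 1 ->E steps along the 1 premises yield A2.
~E with hypothesis ~A2 gives falsum (1 node); ~I discharging A1 gives ~A1 (1 node); ->I discharging ~A2 gives the goal (1 node).
Total = 1 + 3 = 4 inference nodes.

4


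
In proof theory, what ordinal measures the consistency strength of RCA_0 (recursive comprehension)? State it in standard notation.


The proof-theoretic ordinal of RCA_0 (recursive comprehension) is a standard result in ordinal analysis.
This ordinal is the supremum of order types of primitive recursive well-orderings
that the theory can prove to be well-ordered.
For RCA_0 (recursive comprehension), the proof-theoretic ordinal is omega^omega.

omega^omega


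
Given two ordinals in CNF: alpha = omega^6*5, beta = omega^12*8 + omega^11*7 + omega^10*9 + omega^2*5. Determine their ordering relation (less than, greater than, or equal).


Compare term by term from highest exponent:
alpha = omega^6*5
beta = omega^12*8 + omega^11*7 + omega^10*9 + omega^2*5
Term 1: alpha has omega^6*5, beta has omega^12*8
Term 2: alpha has omega^0*0, beta has omega^11*7
Term 3: alpha has omega^0*0, beta has omega^10*9
Term 4: alpha has omega^0*0, beta has omega^2*5
Result: alpha < beta

alpha < beta


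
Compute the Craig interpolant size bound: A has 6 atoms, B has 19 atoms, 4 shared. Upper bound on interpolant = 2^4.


Shared atoms = 4
Craig interpolant size bound = 2^4
= 16

16


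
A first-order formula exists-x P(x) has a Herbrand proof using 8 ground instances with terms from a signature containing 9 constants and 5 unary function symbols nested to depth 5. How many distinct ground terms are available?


Herbrand terms by depth:
Depth 0: 9 constants
Depth 1: 45 new terms (running total: 54)
Depth 2: 225 new terms (running total: 279)
Depth 3: 1125 new terms (running total: 1404)
Depth 4: 5625 new terms (running total: 7029)
Depth 5: 28125 new terms (running total: 35154)
Total distinct ground terms = 35154

35154


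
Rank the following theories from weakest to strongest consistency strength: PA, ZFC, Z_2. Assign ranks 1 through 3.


Ordering by consistency strength:
1. PA
2. Z_2
3. ZFC


PA=1, ZFC=3, Z_2=2


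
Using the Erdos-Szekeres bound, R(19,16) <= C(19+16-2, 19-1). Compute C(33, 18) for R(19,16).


R(19,16) <= C(19+16-2, 19-1) = C(33, 18)
C(33, 18) = 33! / (18! * 15!)
= 1037158320

1037158320


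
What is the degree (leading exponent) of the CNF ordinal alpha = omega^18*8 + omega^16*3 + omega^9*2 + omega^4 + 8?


CNF: omega^18*8 + omega^16*3 + omega^9*2 + omega^4 + 8
The leading term is omega^18*8, which has exponent 18.

18


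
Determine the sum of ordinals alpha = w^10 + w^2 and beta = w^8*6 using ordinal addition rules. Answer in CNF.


Ordinal addition (w^10 + w^2) + w^8*6:
alpha's leading term has exponent 10 > beta's exponent 8, so it survives.
alpha's tail term has exponent 2 < beta's exponent 8, so it is absorbed by beta.
In ordinal addition, any term followed by a strictly larger-exponent term is absorbed.
Result = w^10 + w^8*6

w^10 + w^8*6


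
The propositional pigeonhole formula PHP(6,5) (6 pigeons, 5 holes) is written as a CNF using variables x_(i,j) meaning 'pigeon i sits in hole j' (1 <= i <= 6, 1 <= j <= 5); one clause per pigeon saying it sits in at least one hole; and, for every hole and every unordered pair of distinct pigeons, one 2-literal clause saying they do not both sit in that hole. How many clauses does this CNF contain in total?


PHP(6,5): 6 pigeons, 5 holes, 6*5 = 30 variables.
- pigeon clauses: one per pigeon -> 6 clauses
- hole clauses: 5 holes * C(6,2) = 5 * 15 -> 75 clauses
Total clauses = 6 + 75 = 81

81


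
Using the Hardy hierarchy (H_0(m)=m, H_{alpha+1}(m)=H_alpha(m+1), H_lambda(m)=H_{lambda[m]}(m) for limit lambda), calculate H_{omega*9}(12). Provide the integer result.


H_{omega*9}(12):
For the Hardy hierarchy, H_{omega*k}(n) = 2^k * n.
2^9 = 512.
512 * 12 = 6144

6144


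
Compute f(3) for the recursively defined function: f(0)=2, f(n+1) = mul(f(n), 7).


f(0) = 2
f(1) = mul(f(0), 7) = mul(2, 7) = 14
f(2) = mul(f(1), 7) = mul(14, 7) = 98
f(3) = mul(f(2), 7) = mul(98, 7) = 686


686


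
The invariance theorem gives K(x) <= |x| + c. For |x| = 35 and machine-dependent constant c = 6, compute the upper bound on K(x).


K(x) <= |x| + c = 35 + 6 = 41

41


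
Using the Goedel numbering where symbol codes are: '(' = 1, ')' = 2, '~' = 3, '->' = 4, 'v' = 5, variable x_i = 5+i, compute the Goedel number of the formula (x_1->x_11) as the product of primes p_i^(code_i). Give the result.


Formula: (x_1->x_11)
Symbol codes: [1, 6, 4, 16, 2]
Primes: [2, 3, 5, 7, 11]
p_1^1 = 2^1 = 2
p_2^6 = 3^6 = 729
p_3^4 = 5^4 = 625
p_4^16 = 7^16 = 33232930569601
p_5^2 = 11^2 = 121
Product = 3664304465767418261250

3664304465767418261250


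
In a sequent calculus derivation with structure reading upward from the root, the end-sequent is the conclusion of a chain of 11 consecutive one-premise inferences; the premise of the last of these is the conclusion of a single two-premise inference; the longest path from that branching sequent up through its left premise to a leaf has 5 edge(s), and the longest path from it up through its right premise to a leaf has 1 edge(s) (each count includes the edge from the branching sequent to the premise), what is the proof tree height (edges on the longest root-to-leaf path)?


Longest path through the left premise: 5 edges (measured from the branching sequent)
Longest path through the right premise: 1 edges
Height of the subtree rooted at the branching sequent: max(5, 1) = 5
The branching sequent sits 11 edges above the root (the chain of one-premise inferences), so height = 5 + 11 = 16

16


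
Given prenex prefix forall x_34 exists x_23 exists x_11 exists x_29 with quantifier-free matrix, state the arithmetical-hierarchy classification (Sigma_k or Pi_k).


Leading quantifier is forall, so the class is Pi.
Number of quantifier blocks = alternations + 1 = 1 + 1 = 2.
Classification: Pi_2

Pi_2


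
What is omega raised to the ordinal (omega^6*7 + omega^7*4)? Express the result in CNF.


omega^(omega^6*7 + omega^7*4):
In ordinal addition a term is absorbed by a following term of strictly larger exponent: 6 < 7, so omega^6*7 + omega^7*4 = omega^7*4.
omega raised to a CNF ordinal is a single CNF term: Result = omega^(omega^7*4)

omega^(omega^7*4)


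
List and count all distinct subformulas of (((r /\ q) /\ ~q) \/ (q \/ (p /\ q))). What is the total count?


Formula: (((r /\ q) /\ ~q) \/ (q \/ (p /\ q)))
Subformulas found:
  1. q
  2. r
  3. p
  4. ~q
  5. (p /\ q)
  6. (r /\ q)
  7. (q \/ (p /\ q))
  8. ((r /\ q) /\ ~q)
  9. (((r /\ q) /\ ~q) \/ (q \/ (p /\ q)))
Total distinct subformulas = 9

9


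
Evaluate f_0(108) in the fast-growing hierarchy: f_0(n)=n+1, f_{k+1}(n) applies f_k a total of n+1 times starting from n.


f_0(108) = 108 + 1 = 109

109


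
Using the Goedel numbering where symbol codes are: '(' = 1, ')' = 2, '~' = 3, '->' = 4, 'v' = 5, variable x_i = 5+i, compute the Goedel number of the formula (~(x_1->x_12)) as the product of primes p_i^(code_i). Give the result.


Formula: (~(x_1->x_12))
Symbol codes: [1, 3, 1, 6, 4, 17, 2, 2]
Primes: [2, 3, 5, 7, 11, 13, 17, 19]
p_1^1 = 2^1 = 2
p_2^3 = 3^3 = 27
p_3^1 = 5^1 = 5
p_4^6 = 7^6 = 117649
p_5^4 = 11^4 = 14641
p_6^17 = 13^17 = 8650415919381337933
p_7^2 = 17^2 = 289
p_8^2 = 19^2 = 361
Product = 419724942954845438408457015211665510

419724942954845438408457015211665510


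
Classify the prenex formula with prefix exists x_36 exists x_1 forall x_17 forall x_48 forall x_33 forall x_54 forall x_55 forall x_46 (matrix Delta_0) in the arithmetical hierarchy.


Leading quantifier is exists, so the class is Sigma.
Number of quantifier blocks = alternations + 1 = 1 + 1 = 2.
Classification: Sigma_2

Sigma_2


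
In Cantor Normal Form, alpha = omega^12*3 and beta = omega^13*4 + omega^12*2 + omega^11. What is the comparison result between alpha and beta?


Compare term by term from highest exponent:
alpha = omega^12*3
beta = omega^13*4 + omega^12*2 + omega^11
Term 1: alpha has omega^12*3, beta has omega^13*4
Term 2: alpha has omega^0*0, beta has omega^12*2
Term 3: alpha has omega^0*0, beta has omega^11*1
Result: alpha < beta

alpha < beta
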